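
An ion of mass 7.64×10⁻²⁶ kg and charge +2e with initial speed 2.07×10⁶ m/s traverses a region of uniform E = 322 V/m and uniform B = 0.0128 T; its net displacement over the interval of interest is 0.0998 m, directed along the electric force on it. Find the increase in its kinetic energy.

The magnetic force is always ⟂ v and does no work; only the electric force changes KE.
ΔKE = F_E · d = |q|E d = (3.204×10⁻¹⁹)(322)(0.0998) ≈ 1.03×10⁻¹⁷ J.

ΔKE ≈ 1.03×10⁻¹⁷ J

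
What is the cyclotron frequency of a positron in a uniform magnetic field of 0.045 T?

f ≈ 1.3×10⁹ Hz

f = |q|B/(2πm).
f = (1.602×10⁻¹⁹)(0.045)/(2π·9.109×10⁻³¹) ≈ 1.3×10⁹ Hz.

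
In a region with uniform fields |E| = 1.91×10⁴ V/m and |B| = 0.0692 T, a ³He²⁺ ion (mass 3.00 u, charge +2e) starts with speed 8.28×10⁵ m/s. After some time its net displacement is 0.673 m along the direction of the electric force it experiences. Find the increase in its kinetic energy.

ΔKE ≈ 4.12×10⁻¹⁵ J

The magnetic force is always ⟂ v and does no work; only the electric force changes KE.
ΔKE = F_E · d = |q|E d = (3.204×10⁻¹⁹)(1.91×10⁴)(0.673) ≈ 4.12×10⁻¹⁵ J.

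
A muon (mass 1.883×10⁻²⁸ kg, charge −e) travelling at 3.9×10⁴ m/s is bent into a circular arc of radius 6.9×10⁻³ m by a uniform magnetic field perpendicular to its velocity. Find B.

From |q|vB = mv²/r, B = mv/(|q|r).
B = (1.883×10⁻²⁸)(3.9×10⁴)/((1.602×10⁻¹⁹)(6.9×10⁻³)) ≈ 6.6×10⁻³ T.

B ≈ 6.6×10⁻³ T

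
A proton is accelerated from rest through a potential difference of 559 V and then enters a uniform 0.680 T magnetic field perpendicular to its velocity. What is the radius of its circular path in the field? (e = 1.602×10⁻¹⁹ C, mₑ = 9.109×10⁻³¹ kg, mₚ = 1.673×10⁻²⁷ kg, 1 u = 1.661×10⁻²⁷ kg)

Acceleration: |q|V = ½mv² ⇒ v = √(2|q|V/m) = √(2·1.602×10⁻¹⁹·559/1.673×10⁻²⁷) ≈ 3.272×10⁵ m/s.
In the field: r = mv/(|q|B) = (1.673×10⁻²⁷)(3.272×10⁵)/((1.602×10⁻¹⁹)(0.680)) ≈ 5.02×10⁻³ m.

r ≈ 5.02×10⁻³ m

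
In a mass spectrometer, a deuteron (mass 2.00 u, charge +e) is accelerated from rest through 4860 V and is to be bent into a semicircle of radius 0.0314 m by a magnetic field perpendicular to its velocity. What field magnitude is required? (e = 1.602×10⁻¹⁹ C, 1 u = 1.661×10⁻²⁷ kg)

v = √(2|q|V/m) = √(2·1.602×10⁻¹⁹·4860/3.322×10⁻²⁷) ≈ 6.846×10⁵ m/s.
B = mv/(|q|r) = (3.322×10⁻²⁷)(6.846×10⁵)/((1.602×10⁻¹⁹)(0.0314)) ≈ 0.452 T.

B ≈ 0.452 T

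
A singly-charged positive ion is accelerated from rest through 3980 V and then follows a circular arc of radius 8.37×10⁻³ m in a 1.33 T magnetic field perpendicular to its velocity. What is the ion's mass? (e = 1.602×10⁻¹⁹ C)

m ≈ 2.49×10⁻²⁷ kg

Combine |q|V = ½mv² and r = mv/(|q|B): eliminate v to get m = qB²r²/(2V).
m = (1.602×10⁻¹⁹)(1.33)²(8.37×10⁻³)²/(2·3980) ≈ 2.49×10⁻²⁷ kg.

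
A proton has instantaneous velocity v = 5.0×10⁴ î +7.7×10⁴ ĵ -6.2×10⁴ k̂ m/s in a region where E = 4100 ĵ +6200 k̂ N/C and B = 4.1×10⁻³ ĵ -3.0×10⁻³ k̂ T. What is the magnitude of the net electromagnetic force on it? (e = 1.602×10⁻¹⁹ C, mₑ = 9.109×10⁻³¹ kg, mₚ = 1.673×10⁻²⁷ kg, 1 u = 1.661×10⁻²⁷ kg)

v×B = (23.2, 150, 205) N/C.
E + v×B = (23.2, 4250, 6400) N/C.
F = q(E + v×B) = (1.602×10⁻¹⁹ C)·(23.2, 4250, 6400) = (3.72×10⁻¹⁸, 6.81×10⁻¹⁶, 1.03×10⁻¹⁵) N.
|F| = 1.23×10⁻¹⁵ N.

|F| ≈ 1.23×10⁻¹⁵ N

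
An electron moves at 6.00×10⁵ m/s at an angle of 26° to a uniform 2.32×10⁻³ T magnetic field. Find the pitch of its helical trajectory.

v∥ = v cosθ = 6.00×10⁵·cos26° ≈ 5.393×10⁵ m/s.
T = 2πm/(|q|B) = 2π(9.109×10⁻³¹)/((1.602×10⁻¹⁹)(2.32×10⁻³)) ≈ 1.540×10⁻⁸ s.
pitch = v∥ T = (5.393×10⁵)(1.540×10⁻⁸) ≈ 8.30×10⁻³ m.

p ≈ 8.30×10⁻³ m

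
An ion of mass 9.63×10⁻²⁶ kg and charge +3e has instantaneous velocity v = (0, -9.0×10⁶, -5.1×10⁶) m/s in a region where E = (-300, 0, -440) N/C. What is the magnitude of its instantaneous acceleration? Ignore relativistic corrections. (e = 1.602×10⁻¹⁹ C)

|a| ≈ 2.66×10⁹ m/s²

Only an electric field acts, so F = qE = (4.806×10⁻¹⁹ C)·(-300, 0, -440) = (-1.44×10⁻¹⁶, 0, -2.11×10⁻¹⁶) N.
|a| = |F|/m = 2.559×10⁻¹⁶/9.63×10⁻²⁶ ≈ 2.66×10⁹ m/s².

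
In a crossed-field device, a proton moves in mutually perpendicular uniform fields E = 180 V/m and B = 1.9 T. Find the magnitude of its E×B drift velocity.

v_d ≈ 95 m/s

The E×B drift speed is v_d = E/B.
v_d = 180/1.9 = 95 m/s.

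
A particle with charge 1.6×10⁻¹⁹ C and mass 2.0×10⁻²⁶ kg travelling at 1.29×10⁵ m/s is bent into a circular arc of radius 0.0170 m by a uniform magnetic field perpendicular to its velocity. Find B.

B ≈ 0.949 T

From |q|vB = mv²/r, B = mv/(|q|r).
B = (2.0×10⁻²⁶)(1.29×10⁵)/((1.6×10⁻¹⁹)(0.0170)) ≈ 0.949 T.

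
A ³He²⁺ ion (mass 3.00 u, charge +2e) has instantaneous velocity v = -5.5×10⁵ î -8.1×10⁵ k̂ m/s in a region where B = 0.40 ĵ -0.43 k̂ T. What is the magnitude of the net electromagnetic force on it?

v×B = (3.24×10⁵, -2.36×10⁵, -2.20×10⁵) N/C.
F = q v×B = (3.204×10⁻¹⁹ C)·(3.24×10⁵, -2.36×10⁵, -2.20×10⁵) = (1.04×10⁻¹³, -7.58×10⁻¹⁴, -7.05×10⁻¹⁴) N.
|F| = 1.47×10⁻¹³ N.

|F| ≈ 1.47×10⁻¹³ N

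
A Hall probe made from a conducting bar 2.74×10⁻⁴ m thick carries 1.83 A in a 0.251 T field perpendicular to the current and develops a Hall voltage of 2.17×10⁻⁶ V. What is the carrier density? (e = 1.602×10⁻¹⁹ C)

n ≈ 4.82×10²⁷ m⁻³

From V_H = IB/(n e t), n = IB/(V_H e t).
n = (1.83)(0.251)/((2.17×10⁻⁶)(1.602×10⁻¹⁹)(2.74×10⁻⁴)) ≈ 4.82×10²⁷ m⁻³.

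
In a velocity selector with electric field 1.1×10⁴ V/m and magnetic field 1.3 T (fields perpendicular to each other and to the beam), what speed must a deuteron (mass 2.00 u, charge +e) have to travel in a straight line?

Zero net Lorentz force requires |qE| = |q v×B|, i.e. E = vB.
v = E/B = 1.1×10⁴/1.3 = 8500 m/s.

v = 8500 m/s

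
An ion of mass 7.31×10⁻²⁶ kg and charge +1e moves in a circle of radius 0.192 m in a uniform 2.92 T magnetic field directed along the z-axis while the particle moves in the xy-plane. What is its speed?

From |q|vB = mv²/r, v = |q|Br/m.
v = (1.602×10⁻¹⁹)(2.92)(0.192)/7.31×10⁻²⁶ ≈ 1.23×10⁶ m/s.

v ≈ 1.23×10⁶ m/s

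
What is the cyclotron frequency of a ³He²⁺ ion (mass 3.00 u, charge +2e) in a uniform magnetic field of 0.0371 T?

f = |q|B/(2πm).
f = (3.204×10⁻¹⁹)(0.0371)/(2π·4.983×10⁻²⁷) ≈ 3.80×10⁵ Hz.

f ≈ 3.80×10⁵ Hz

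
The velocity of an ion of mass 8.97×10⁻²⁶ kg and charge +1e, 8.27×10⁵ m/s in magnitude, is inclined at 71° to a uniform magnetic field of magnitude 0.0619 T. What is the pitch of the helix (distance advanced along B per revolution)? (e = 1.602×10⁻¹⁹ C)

p ≈ 15.3 m

v∥ = v cosθ = 8.27×10⁵·cos71° ≈ 2.692×10⁵ m/s.
T = 2πm/(|q|B) = 2π(8.97×10⁻²⁶)/((1.602×10⁻¹⁹)(0.0619)) ≈ 5.684×10⁻⁵ s.
pitch = v∥ T = (2.692×10⁵)(5.684×10⁻⁵) ≈ 15.3 m.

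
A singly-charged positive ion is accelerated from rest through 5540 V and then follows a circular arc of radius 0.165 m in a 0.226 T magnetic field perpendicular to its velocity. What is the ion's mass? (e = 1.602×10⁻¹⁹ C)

Combine |q|V = ½mv² and r = mv/(|q|B): eliminate v to get m = qB²r²/(2V).
m = (1.602×10⁻¹⁹)(0.226)²(0.165)²/(2·5540) ≈ 2.01×10⁻²⁶ kg.

m ≈ 2.01×10⁻²⁶ kg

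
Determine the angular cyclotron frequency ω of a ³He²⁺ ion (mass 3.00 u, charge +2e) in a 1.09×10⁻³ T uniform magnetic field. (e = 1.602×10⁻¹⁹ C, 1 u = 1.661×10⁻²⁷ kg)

ω ≈ 7.01×10⁴ rad/s

ω = |q|B/m.
ω = (3.204×10⁻¹⁹)(1.09×10⁻³)/4.983×10⁻²⁷ ≈ 7.01×10⁴ rad/s.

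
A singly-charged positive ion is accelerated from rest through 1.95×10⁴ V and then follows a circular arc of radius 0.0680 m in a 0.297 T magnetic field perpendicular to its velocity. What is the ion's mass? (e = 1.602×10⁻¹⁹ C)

Combine |q|V = ½mv² and r = mv/(|q|B): eliminate v to get m = qB²r²/(2V).
m = (1.602×10⁻¹⁹)(0.297)²(0.0680)²/(2·1.95×10⁴) ≈ 1.68×10⁻²⁷ kg.

m ≈ 1.68×10⁻²⁷ kg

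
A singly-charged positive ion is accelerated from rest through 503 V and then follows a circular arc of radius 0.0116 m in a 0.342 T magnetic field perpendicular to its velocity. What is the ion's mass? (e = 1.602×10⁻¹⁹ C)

m ≈ 2.51×10⁻²⁷ kg

Combine |q|V = ½mv² and r = mv/(|q|B): eliminate v to get m = qB²r²/(2V).
m = (1.602×10⁻¹⁹)(0.342)²(0.0116)²/(2·503) ≈ 2.51×10⁻²⁷ kg.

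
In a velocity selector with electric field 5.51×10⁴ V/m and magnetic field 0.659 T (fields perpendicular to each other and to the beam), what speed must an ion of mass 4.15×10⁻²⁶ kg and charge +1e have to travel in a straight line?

Straight-line motion ⇒ electric and magnetic forces cancel, so E = vB.
v = E/B = 5.51×10⁴/0.659 = 8.36×10⁴ m/s.

v = 8.36×10⁴ m/s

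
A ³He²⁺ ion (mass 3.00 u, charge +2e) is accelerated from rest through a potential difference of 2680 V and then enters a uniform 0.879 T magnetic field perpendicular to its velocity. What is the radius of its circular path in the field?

Acceleration: |q|V = ½mv² ⇒ v = √(2|q|V/m) = √(2·3.204×10⁻¹⁹·2680/4.983×10⁻²⁷) ≈ 5.871×10⁵ m/s.
In the field: r = mv/(|q|B) = (4.983×10⁻²⁷)(5.871×10⁵)/((3.204×10⁻¹⁹)(0.879)) ≈ 0.0104 m.

r ≈ 0.0104 m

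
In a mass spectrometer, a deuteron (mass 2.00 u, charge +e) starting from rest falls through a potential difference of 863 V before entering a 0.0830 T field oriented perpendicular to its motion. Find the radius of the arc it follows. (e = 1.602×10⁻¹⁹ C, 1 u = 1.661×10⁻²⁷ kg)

Acceleration: |q|V = ½mv² ⇒ v = √(2|q|V/m) = √(2·1.602×10⁻¹⁹·863/3.322×10⁻²⁷) ≈ 2.885×10⁵ m/s.
In the field: r = mv/(|q|B) = (3.322×10⁻²⁷)(2.885×10⁵)/((1.602×10⁻¹⁹)(0.0830)) ≈ 0.0721 m.

r ≈ 0.0721 m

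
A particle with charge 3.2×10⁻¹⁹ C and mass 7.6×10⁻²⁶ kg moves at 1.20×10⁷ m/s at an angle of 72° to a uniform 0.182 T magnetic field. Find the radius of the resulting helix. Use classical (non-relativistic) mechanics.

v⊥ = v sinθ = 1.20×10⁷·sin72° ≈ 1.141×10⁷ m/s.
r = m v⊥/(|q|B) = (7.6×10⁻²⁶)(1.141×10⁷)/((3.2×10⁻¹⁹)(0.182)) ≈ 14.9 m.

r ≈ 14.9 m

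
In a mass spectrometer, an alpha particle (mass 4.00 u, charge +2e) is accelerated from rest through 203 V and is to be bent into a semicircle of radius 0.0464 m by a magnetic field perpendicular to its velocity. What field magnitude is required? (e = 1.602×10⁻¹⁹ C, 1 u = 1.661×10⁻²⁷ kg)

B ≈ 0.0625 T

v = √(2|q|V/m) = √(2·3.204×10⁻¹⁹·203/6.644×10⁻²⁷) ≈ 1.399×10⁵ m/s.
B = mv/(|q|r) = (6.644×10⁻²⁷)(1.399×10⁵)/((3.204×10⁻¹⁹)(0.0464)) ≈ 0.0625 T.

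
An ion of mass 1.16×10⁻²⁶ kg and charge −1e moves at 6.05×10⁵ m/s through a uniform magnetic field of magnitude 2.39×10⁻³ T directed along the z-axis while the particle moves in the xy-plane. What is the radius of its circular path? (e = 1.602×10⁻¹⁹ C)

r ≈ 18.3 m

The magnetic force provides the centripetal force: |q|vB = mv²/r.
r = mv/(|q|B) = (1.16×10⁻²⁶)(6.05×10⁵)/((1.602×10⁻¹⁹)(2.39×10⁻³)) ≈ 18.3 m.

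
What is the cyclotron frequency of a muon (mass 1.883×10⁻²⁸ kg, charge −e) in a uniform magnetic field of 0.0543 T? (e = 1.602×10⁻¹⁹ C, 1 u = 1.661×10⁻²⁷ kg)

f ≈ 7.35×10⁶ Hz

f = |q|B/(2πm).
f = (1.602×10⁻¹⁹)(0.0543)/(2π·1.883×10⁻²⁸) ≈ 7.35×10⁶ Hz.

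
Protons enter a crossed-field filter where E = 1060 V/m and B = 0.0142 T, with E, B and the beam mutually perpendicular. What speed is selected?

Zero net Lorentz force requires |qE| = |q v×B|, i.e. E = vB.
v = E/B = 1060/0.0142 = 7.46×10⁴ m/s.

v = 7.46×10⁴ m/s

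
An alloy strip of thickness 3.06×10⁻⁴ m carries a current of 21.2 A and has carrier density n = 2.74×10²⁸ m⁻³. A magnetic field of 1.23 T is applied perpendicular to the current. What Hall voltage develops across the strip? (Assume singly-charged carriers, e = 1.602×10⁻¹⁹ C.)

V_H ≈ 1.94×10⁻⁵ V

V_H = IB/(n e t).
V_H = (21.2)(1.23)/((2.74×10²⁸)(1.602×10⁻¹⁹)(3.06×10⁻⁴)) ≈ 1.94×10⁻⁵ V.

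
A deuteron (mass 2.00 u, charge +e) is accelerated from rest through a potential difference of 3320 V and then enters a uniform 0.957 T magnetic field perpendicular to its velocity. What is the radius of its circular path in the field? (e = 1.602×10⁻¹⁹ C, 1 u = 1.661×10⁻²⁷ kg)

r ≈ 0.0123 m

Acceleration: |q|V = ½mv² ⇒ v = √(2|q|V/m) = √(2·1.602×10⁻¹⁹·3320/3.322×10⁻²⁷) ≈ 5.659×10⁵ m/s.
In the field: r = mv/(|q|B) = (3.322×10⁻²⁷)(5.659×10⁵)/((1.602×10⁻¹⁹)(0.957)) ≈ 0.0123 m.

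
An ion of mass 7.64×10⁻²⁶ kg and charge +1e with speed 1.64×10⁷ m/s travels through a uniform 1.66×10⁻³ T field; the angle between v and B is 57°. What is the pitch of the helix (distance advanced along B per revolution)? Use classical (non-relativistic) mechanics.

p ≈ 1.61×10⁴ m

v∥ = v cosθ = 1.64×10⁷·cos57° ≈ 8.932×10⁶ m/s.
T = 2πm/(|q|B) = 2π(7.64×10⁻²⁶)/((1.602×10⁻¹⁹)(1.66×10⁻³)) ≈ 1.805×10⁻³ s.
pitch = v∥ T = (8.932×10⁶)(1.805×10⁻³) ≈ 1.61×10⁴ m.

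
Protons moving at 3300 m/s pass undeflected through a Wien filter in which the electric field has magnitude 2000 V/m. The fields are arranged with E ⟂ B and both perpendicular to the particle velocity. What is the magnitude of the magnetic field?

B = 0.61 T

Balance of forces in the selector: qE = qvB ⇒ B = E/v.
B = 2000/3300 = 0.61 T.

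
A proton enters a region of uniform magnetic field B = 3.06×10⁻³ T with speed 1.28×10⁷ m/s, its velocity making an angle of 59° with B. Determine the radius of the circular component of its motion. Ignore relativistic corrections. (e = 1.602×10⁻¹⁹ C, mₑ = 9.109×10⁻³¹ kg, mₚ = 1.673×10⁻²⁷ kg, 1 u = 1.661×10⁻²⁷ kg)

r ≈ 37.4 m

v⊥ = v sinθ = 1.28×10⁷·sin59° ≈ 1.097×10⁷ m/s.
r = m v⊥/(|q|B) = (1.673×10⁻²⁷)(1.097×10⁷)/((1.602×10⁻¹⁹)(3.06×10⁻³)) ≈ 37.4 m.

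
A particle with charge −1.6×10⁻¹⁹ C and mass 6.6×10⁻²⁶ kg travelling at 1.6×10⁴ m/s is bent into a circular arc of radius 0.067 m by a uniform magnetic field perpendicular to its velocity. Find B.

B ≈ 0.099 T

From |q|vB = mv²/r, B = mv/(|q|r).
B = (6.6×10⁻²⁶)(1.6×10⁴)/((1.6×10⁻¹⁹)(0.067)) ≈ 0.099 T.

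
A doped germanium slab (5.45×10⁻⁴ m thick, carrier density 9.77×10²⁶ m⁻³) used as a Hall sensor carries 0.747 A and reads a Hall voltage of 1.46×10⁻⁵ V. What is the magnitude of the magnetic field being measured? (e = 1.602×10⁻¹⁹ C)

B ≈ 1.67 T

From V_H = IB/(n e t), B = V_H n e t / I.
B = (1.46×10⁻⁵)(9.77×10²⁶)(1.602×10⁻¹⁹)(5.45×10⁻⁴)/0.747 ≈ 1.67 T.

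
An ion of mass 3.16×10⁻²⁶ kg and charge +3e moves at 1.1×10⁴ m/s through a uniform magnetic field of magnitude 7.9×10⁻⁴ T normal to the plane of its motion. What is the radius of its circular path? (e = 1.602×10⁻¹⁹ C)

The magnetic force provides the centripetal force: |q|vB = mv²/r.
r = mv/(|q|B) = (3.16×10⁻²⁶)(1.1×10⁴)/((4.806×10⁻¹⁹)(7.9×10⁻⁴)) ≈ 0.92 m.

r ≈ 0.92 m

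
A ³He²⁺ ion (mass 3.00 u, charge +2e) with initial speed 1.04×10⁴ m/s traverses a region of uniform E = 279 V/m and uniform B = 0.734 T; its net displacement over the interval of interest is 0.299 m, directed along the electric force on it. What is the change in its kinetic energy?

ΔKE ≈ 2.67×10⁻¹⁷ J

The magnetic force is always ⟂ v and does no work; only the electric force changes KE.
ΔKE = F_E · d = |q|E d = (3.204×10⁻¹⁹)(279)(0.299) ≈ 2.67×10⁻¹⁷ J.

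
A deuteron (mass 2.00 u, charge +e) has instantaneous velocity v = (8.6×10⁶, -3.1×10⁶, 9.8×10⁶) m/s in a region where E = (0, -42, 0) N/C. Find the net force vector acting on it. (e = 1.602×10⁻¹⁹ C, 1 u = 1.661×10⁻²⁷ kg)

F ≈ (0, -6.73×10⁻¹⁸, 0) N

Only an electric field acts, so F = qE = (1.602×10⁻¹⁹ C)·(0, -42.0, 0) = (0, -6.73×10⁻¹⁸, 0) N.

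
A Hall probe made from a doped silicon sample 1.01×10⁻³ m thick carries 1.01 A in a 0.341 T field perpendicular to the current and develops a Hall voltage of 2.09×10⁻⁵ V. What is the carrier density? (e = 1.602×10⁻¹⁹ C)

From V_H = IB/(n e t), n = IB/(V_H e t).
n = (1.01)(0.341)/((2.09×10⁻⁵)(1.602×10⁻¹⁹)(1.01×10⁻³)) ≈ 1.02×10²⁶ m⁻³.

n ≈ 1.02×10²⁶ m⁻³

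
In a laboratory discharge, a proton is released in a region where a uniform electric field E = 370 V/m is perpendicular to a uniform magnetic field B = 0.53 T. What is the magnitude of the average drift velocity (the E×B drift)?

The steady drift has the magnetic force balancing the electric force, so v_d = E/B.
v_d = 370/0.53 = 700 m/s.

v_d ≈ 700 m/s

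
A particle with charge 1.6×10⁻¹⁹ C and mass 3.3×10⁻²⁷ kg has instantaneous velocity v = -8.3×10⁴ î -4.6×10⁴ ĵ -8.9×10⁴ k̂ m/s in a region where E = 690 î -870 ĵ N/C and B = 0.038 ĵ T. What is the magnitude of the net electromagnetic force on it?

v×B = (3380, 0, -3150) N/C.
E + v×B = (4070, -870, -3150) N/C.
F = q(E + v×B) = (1.6×10⁻¹⁹ C)·(4070, -870, -3150) = (6.52×10⁻¹⁶, -1.39×10⁻¹⁶, -5.05×10⁻¹⁶) N.
|F| = 8.36×10⁻¹⁶ N.

|F| ≈ 8.36×10⁻¹⁶ N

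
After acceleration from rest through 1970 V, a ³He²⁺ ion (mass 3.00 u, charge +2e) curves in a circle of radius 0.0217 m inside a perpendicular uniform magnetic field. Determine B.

B ≈ 0.361 T

v = √(2|q|V/m) = √(2·3.204×10⁻¹⁹·1970/4.983×10⁻²⁷) ≈ 5.033×10⁵ m/s.
B = mv/(|q|r) = (4.983×10⁻²⁷)(5.033×10⁵)/((3.204×10⁻¹⁹)(0.0217)) ≈ 0.361 T.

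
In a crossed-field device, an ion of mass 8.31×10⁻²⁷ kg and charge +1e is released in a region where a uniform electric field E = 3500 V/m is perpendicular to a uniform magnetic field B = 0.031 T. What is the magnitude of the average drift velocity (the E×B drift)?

The E×B drift speed is v_d = E/B.
v_d = 3500/0.031 = 1.1×10⁵ m/s.

v_d ≈ 1.1×10⁵ m/s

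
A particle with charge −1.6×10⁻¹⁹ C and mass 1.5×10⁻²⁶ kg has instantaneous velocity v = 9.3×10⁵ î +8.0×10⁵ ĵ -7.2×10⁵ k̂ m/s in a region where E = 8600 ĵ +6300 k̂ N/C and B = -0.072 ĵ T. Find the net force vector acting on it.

v×B = (-5.18×10⁴, 0, -6.70×10⁴) N/C.
E + v×B = (-5.18×10⁴, 8600, -6.07×10⁴) N/C.
F = q(E + v×B) = (−1.6×10⁻¹⁹ C)·(-5.18×10⁴, 8600, -6.07×10⁴) = (8.29×10⁻¹⁵, -1.38×10⁻¹⁵, 9.71×10⁻¹⁵) N.

F ≈ (8.29×10⁻¹⁵, -1.38×10⁻¹⁵, 9.71×10⁻¹⁵) N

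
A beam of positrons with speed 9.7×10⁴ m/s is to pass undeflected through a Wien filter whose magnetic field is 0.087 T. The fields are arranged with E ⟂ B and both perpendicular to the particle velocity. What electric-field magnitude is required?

For straight-line motion qE = qvB, so E = vB.
E = 9.7×10⁴ × 0.087 = 8400 V/m.

E = 8400 V/m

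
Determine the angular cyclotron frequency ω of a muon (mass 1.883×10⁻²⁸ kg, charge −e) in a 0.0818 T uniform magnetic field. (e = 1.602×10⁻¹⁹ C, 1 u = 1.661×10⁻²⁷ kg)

ω ≈ 6.96×10⁷ rad/s

ω = |q|B/m.
ω = (1.602×10⁻¹⁹)(0.0818)/1.883×10⁻²⁸ ≈ 6.96×10⁷ rad/s.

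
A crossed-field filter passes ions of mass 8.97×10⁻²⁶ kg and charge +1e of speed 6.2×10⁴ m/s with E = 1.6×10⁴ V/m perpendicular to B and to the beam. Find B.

B = 0.26 T

Balance of forces in the selector: qE = qvB ⇒ B = E/v.
B = 1.6×10⁴/6.2×10⁴ = 0.26 T.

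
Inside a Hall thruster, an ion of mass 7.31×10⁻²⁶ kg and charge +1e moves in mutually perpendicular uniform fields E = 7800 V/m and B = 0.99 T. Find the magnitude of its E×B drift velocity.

The E×B drift speed is v_d = E/B.
v_d = 7800/0.99 = 7900 m/s.

v_d ≈ 7900 m/s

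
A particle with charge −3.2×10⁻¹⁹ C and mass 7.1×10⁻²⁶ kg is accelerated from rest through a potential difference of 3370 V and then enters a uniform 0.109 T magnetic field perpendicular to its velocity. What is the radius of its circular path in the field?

r ≈ 0.355 m

Acceleration: |q|V = ½mv² ⇒ v = √(2|q|V/m) = √(2·3.2×10⁻¹⁹·3370/7.1×10⁻²⁶) ≈ 1.743×10⁵ m/s.
In the field: r = mv/(|q|B) = (7.1×10⁻²⁶)(1.743×10⁵)/((3.2×10⁻¹⁹)(0.109)) ≈ 0.355 m.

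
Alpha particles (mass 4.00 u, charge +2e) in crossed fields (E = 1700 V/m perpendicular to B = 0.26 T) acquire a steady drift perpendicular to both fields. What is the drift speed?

v_d ≈ 6500 m/s

In crossed fields the guiding centre drifts at v_d = |E×B|/B² = E/B, independent of charge and mass.
v_d = 1700/0.26 = 6500 m/s.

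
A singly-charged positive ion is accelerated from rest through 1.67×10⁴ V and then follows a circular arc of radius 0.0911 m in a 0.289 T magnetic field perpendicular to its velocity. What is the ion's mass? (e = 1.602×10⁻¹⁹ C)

m ≈ 3.32×10⁻²⁷ kg

Combine |q|V = ½mv² and r = mv/(|q|B): eliminate v to get m = qB²r²/(2V).
m = (1.602×10⁻¹⁹)(0.289)²(0.0911)²/(2·1.67×10⁴) ≈ 3.32×10⁻²⁷ kg.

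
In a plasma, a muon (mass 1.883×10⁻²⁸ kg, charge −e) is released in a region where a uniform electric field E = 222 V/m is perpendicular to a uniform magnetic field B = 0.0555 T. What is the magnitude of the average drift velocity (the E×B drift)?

The E×B drift speed is v_d = E/B.
v_d = 222/0.0555 = 4000 m/s.

v_d ≈ 4000 m/s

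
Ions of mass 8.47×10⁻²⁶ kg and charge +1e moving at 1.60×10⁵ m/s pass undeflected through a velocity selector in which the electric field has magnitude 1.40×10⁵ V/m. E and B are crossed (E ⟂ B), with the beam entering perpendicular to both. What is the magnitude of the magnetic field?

Balance of forces in the selector: qE = qvB ⇒ B = E/v.
B = 1.40×10⁵/1.60×10⁵ = 0.875 T.

B = 0.875 T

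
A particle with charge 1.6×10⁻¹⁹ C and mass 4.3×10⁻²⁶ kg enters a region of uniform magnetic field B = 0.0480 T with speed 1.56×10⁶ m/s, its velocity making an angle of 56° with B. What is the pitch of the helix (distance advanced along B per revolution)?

v∥ = v cosθ = 1.56×10⁶·cos56° ≈ 8.723×10⁵ m/s.
T = 2πm/(|q|B) = 2π(4.3×10⁻²⁶)/((1.6×10⁻¹⁹)(0.0480)) ≈ 3.518×10⁻⁵ s.
pitch = v∥ T = (8.723×10⁵)(3.518×10⁻⁵) ≈ 30.7 m.

p ≈ 30.7 m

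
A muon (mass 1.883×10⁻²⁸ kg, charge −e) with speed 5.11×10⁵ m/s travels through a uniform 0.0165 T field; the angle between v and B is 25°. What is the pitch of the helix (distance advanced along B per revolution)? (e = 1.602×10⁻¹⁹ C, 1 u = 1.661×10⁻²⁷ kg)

v∥ = v cosθ = 5.11×10⁵·cos25° ≈ 4.631×10⁵ m/s.
T = 2πm/(|q|B) = 2π(1.883×10⁻²⁸)/((1.602×10⁻¹⁹)(0.0165)) ≈ 4.476×10⁻⁷ s.
pitch = v∥ T = (4.631×10⁵)(4.476×10⁻⁷) ≈ 0.207 m.

p ≈ 0.207 m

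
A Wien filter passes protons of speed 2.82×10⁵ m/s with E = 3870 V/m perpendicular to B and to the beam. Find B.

Balance of forces in the selector: qE = qvB ⇒ B = E/v.
B = 3870/2.82×10⁵ = 0.0137 T.

B = 0.0137 T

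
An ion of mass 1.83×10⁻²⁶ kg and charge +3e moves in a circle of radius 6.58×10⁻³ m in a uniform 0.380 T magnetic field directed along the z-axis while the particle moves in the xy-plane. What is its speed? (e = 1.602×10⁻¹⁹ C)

v ≈ 6.57×10⁴ m/s

From |q|vB = mv²/r, v = |q|Br/m.
v = (4.806×10⁻¹⁹)(0.380)(6.58×10⁻³)/1.83×10⁻²⁶ ≈ 6.57×10⁴ m/s.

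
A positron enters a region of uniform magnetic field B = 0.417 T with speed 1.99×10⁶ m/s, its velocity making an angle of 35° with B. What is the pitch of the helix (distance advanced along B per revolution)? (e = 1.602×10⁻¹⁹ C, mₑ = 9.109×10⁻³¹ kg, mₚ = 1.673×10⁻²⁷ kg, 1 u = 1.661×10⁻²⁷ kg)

p ≈ 1.40×10⁻⁴ m

v∥ = v cosθ = 1.99×10⁶·cos35° ≈ 1.630×10⁶ m/s.
T = 2πm/(|q|B) = 2π(9.109×10⁻³¹)/((1.602×10⁻¹⁹)(0.417)) ≈ 8.567×10⁻¹¹ s.
pitch = v∥ T = (1.630×10⁶)(8.567×10⁻¹¹) ≈ 1.40×10⁻⁴ m.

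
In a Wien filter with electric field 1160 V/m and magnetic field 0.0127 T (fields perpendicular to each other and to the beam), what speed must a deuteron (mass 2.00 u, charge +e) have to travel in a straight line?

Straight-line motion ⇒ electric and magnetic forces cancel, so E = vB.
v = E/B = 1160/0.0127 = 9.13×10⁴ m/s.
The result is independent of the particle's charge and mass.

v = 9.13×10⁴ m/s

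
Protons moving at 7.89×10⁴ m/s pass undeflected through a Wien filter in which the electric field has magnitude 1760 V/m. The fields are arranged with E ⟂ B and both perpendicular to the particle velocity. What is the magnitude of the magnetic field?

Balance of forces in the selector: qE = qvB ⇒ B = E/v.
B = 1760/7.89×10⁴ = 0.0223 T.

B = 0.0223 T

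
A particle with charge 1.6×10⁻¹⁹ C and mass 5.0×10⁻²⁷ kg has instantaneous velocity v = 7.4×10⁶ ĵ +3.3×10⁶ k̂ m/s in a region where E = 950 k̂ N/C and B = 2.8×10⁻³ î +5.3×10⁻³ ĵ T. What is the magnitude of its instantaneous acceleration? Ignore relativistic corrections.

v×B = (-1.75×10⁴, 9240, -2.07×10⁴) N/C.
E + v×B = (-1.75×10⁴, 9240, -1.98×10⁴) N/C.
F = q(E + v×B) = (1.6×10⁻¹⁹ C)·(-1.75×10⁴, 9240, -1.98×10⁴) = (-2.80×10⁻¹⁵, 1.48×10⁻¹⁵, -3.16×10⁻¹⁵) N.
|a| = |F|/m = 4.475×10⁻¹⁵/5.0×10⁻²⁷ ≈ 8.95×10¹¹ m/s².

|a| ≈ 8.95×10¹¹ m/s²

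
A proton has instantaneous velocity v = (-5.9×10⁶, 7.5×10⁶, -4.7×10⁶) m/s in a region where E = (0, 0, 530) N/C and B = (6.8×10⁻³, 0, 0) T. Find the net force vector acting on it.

v×B = (0, -3.20×10⁴, -5.10×10⁴) N/C.
E + v×B = (0, -3.20×10⁴, -5.05×10⁴) N/C.
F = q(E + v×B) = (1.602×10⁻¹⁹ C)·(0, -3.20×10⁴, -5.05×10⁴) = (0, -5.12×10⁻¹⁵, -8.09×10⁻¹⁵) N.

F ≈ (0, -5.12×10⁻¹⁵, -8.09×10⁻¹⁵) N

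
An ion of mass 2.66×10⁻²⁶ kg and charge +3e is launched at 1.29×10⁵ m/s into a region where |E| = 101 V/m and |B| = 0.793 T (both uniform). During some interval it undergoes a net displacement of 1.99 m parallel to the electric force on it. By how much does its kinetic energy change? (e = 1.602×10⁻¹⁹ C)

The magnetic force is always ⟂ v and does no work; only the electric force changes KE.
ΔKE = F_E · d = |q|E d = (4.806×10⁻¹⁹)(101)(1.99) ≈ 9.66×10⁻¹⁷ J.

ΔKE ≈ 9.66×10⁻¹⁷ J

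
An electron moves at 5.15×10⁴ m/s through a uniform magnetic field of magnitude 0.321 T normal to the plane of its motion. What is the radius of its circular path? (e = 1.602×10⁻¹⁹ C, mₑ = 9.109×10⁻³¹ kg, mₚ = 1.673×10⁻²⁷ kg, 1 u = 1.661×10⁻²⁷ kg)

The magnetic force provides the centripetal force: |q|vB = mv²/r.
r = mv/(|q|B) = (9.109×10⁻³¹)(5.15×10⁴)/((1.602×10⁻¹⁹)(0.321)) ≈ 9.12×10⁻⁷ m.

r ≈ 9.12×10⁻⁷ m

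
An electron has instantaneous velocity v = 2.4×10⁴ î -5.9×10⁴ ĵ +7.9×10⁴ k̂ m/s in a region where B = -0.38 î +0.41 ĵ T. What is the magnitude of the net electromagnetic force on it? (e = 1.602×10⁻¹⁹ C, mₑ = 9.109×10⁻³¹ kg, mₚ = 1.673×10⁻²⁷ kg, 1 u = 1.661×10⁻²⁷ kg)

v×B = (-3.24×10⁴, -3.00×10⁴, -1.26×10⁴) N/C.
F = q v×B = (−1.602×10⁻¹⁹ C)·(-3.24×10⁴, -3.00×10⁴, -1.26×10⁴) = (5.19×10⁻¹⁵, 4.81×10⁻¹⁵, 2.02×10⁻¹⁵) N.
|F| = 7.36×10⁻¹⁵ N.

|F| ≈ 7.36×10⁻¹⁵ N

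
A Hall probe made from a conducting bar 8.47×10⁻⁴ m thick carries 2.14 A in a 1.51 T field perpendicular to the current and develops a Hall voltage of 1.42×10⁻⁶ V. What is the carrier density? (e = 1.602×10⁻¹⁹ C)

n ≈ 1.68×10²⁸ m⁻³

From V_H = IB/(n e t), n = IB/(V_H e t).
n = (2.14)(1.51)/((1.42×10⁻⁶)(1.602×10⁻¹⁹)(8.47×10⁻⁴)) ≈ 1.68×10²⁸ m⁻³.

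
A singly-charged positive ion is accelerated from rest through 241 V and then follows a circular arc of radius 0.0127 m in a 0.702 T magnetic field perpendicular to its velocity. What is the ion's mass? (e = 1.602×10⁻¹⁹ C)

m ≈ 2.64×10⁻²⁶ kg

Combine |q|V = ½mv² and r = mv/(|q|B): eliminate v to get m = qB²r²/(2V).
m = (1.602×10⁻¹⁹)(0.702)²(0.0127)²/(2·241) ≈ 2.64×10⁻²⁶ kg.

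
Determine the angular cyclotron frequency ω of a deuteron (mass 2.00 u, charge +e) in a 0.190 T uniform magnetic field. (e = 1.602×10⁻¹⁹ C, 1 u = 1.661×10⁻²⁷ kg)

ω = |q|B/m.
ω = (1.602×10⁻¹⁹)(0.190)/3.322×10⁻²⁷ ≈ 9.16×10⁶ rad/s.

ω ≈ 9.16×10⁶ rad/s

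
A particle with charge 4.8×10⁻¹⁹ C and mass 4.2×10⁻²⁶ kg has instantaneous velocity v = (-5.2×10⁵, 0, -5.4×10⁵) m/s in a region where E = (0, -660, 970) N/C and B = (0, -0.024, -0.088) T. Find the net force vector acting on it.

F ≈ (-6.22×10⁻¹⁵, -2.23×10⁻¹⁴, 6.46×10⁻¹⁵) N

v×B = (-1.30×10⁴, -4.58×10⁴, 1.25×10⁴) N/C.
E + v×B = (-1.30×10⁴, -4.64×10⁴, 1.34×10⁴) N/C.
F = q(E + v×B) = (4.8×10⁻¹⁹ C)·(-1.30×10⁴, -4.64×10⁴, 1.34×10⁴) = (-6.22×10⁻¹⁵, -2.23×10⁻¹⁴, 6.46×10⁻¹⁵) N.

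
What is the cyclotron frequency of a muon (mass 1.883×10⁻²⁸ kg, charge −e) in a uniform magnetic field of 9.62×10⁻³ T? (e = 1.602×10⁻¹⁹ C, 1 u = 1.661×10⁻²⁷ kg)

f ≈ 1.30×10⁶ Hz

f = |q|B/(2πm).
f = (1.602×10⁻¹⁹)(9.62×10⁻³)/(2π·1.883×10⁻²⁸) ≈ 1.30×10⁶ Hz.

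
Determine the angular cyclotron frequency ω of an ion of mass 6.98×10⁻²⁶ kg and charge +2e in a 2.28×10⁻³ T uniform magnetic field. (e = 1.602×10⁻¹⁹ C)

ω = |q|B/m.
ω = (3.204×10⁻¹⁹)(2.28×10⁻³)/6.98×10⁻²⁶ ≈ 1.05×10⁴ rad/s.

ω ≈ 1.05×10⁴ rad/s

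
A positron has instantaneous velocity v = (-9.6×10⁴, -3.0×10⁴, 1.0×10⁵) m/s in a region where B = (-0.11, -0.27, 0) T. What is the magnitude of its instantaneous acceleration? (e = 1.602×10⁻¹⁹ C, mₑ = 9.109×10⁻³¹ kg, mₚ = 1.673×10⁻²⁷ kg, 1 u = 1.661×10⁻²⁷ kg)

v×B = (2.70×10⁴, -1.10×10⁴, 2.26×10⁴) N/C.
F = q v×B = (1.602×10⁻¹⁹ C)·(2.70×10⁴, -1.10×10⁴, 2.26×10⁴) = (4.33×10⁻¹⁵, -1.76×10⁻¹⁵, 3.62×10⁻¹⁵) N.
|a| = |F|/m = 5.911×10⁻¹⁵/9.109×10⁻³¹ ≈ 6.49×10¹⁵ m/s².

|a| ≈ 6.49×10¹⁵ m/s²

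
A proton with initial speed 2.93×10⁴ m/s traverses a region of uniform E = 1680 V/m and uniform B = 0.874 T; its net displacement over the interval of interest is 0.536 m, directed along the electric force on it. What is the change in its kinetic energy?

The magnetic force is always ⟂ v and does no work; only the electric force changes KE.
ΔKE = F_E · d = |q|E d = (1.602×10⁻¹⁹)(1680)(0.536) ≈ 1.44×10⁻¹⁶ J.

ΔKE ≈ 1.44×10⁻¹⁶ J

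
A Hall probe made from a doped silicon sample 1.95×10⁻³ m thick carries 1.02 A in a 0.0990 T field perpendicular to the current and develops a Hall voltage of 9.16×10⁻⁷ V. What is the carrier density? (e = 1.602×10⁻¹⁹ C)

n ≈ 3.53×10²⁶ m⁻³

From V_H = IB/(n e t), n = IB/(V_H e t).
n = (1.02)(0.0990)/((9.16×10⁻⁷)(1.602×10⁻¹⁹)(1.95×10⁻³)) ≈ 3.53×10²⁶ m⁻³.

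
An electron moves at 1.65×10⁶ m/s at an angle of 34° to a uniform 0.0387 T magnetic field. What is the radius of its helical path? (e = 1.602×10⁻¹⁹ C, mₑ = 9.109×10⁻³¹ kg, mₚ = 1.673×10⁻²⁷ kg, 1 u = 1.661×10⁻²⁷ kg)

v⊥ = v sinθ = 1.65×10⁶·sin34° ≈ 9.227×10⁵ m/s.
r = m v⊥/(|q|B) = (9.109×10⁻³¹)(9.227×10⁵)/((1.602×10⁻¹⁹)(0.0387)) ≈ 1.36×10⁻⁴ m.

r ≈ 1.36×10⁻⁴ m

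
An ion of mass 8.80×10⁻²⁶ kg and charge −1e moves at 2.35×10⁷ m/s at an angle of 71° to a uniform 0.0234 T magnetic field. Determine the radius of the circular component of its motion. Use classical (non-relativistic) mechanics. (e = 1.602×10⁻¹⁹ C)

v⊥ = v sinθ = 2.35×10⁷·sin71° ≈ 2.222×10⁷ m/s.
r = m v⊥/(|q|B) = (8.80×10⁻²⁶)(2.222×10⁷)/((1.602×10⁻¹⁹)(0.0234)) ≈ 522 m.

r ≈ 522 m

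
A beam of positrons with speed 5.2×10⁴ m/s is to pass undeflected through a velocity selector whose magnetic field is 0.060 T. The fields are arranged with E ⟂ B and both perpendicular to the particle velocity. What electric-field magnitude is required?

For straight-line motion qE = qvB, so E = vB.
E = 5.2×10⁴ × 0.060 = 3100 V/m.

E = 3100 V/m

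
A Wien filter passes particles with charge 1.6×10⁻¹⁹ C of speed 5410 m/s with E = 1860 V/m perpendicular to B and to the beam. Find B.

B = 0.344 T

Balance of forces in the selector: qE = qvB ⇒ B = E/v.
B = 1860/5410 = 0.344 T.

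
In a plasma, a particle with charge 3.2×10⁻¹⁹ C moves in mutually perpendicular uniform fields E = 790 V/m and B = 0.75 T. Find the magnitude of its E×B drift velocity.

The steady drift has the magnetic force balancing the electric force, so v_d = E/B.
v_d = 790/0.75 = 1100 m/s.

v_d ≈ 1100 m/s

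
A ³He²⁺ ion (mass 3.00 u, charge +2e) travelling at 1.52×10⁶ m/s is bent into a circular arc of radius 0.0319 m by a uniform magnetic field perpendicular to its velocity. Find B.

B ≈ 0.741 T

From |q|vB = mv²/r, B = mv/(|q|r).
B = (4.983×10⁻²⁷)(1.52×10⁶)/((3.204×10⁻¹⁹)(0.0319)) ≈ 0.741 T.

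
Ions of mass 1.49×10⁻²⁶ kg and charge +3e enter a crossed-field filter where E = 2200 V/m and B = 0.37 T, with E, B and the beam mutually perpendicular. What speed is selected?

Straight-line motion ⇒ electric and magnetic forces cancel, so E = vB.
v = E/B = 2200/0.37 = 5900 m/s.
The result is independent of the particle's charge and mass.

v = 5900 m/s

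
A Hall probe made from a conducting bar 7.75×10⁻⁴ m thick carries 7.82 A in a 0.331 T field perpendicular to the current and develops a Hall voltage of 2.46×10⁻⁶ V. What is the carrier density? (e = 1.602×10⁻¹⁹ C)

From V_H = IB/(n e t), n = IB/(V_H e t).
n = (7.82)(0.331)/((2.46×10⁻⁶)(1.602×10⁻¹⁹)(7.75×10⁻⁴)) ≈ 8.47×10²⁷ m⁻³.

n ≈ 8.47×10²⁷ m⁻³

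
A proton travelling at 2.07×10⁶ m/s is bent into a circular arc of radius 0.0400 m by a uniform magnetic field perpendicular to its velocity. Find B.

B ≈ 0.540 T

From |q|vB = mv²/r, B = mv/(|q|r).
B = (1.673×10⁻²⁷)(2.07×10⁶)/((1.602×10⁻¹⁹)(0.0400)) ≈ 0.540 T.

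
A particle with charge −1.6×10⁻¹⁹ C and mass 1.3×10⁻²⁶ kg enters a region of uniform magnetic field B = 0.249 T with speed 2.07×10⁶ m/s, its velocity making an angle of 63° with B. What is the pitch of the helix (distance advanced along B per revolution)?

p ≈ 1.93 m

v∥ = v cosθ = 2.07×10⁶·cos63° ≈ 9.398×10⁵ m/s.
T = 2πm/(|q|B) = 2π(1.3×10⁻²⁶)/((1.6×10⁻¹⁹)(0.249)) ≈ 2.050×10⁻⁶ s.
pitch = v∥ T = (9.398×10⁵)(2.050×10⁻⁶) ≈ 1.93 m.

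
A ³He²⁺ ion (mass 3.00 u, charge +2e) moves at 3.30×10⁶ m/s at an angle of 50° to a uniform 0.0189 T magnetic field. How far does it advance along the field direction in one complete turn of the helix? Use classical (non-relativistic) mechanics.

p ≈ 11.0 m

v∥ = v cosθ = 3.30×10⁶·cos50° ≈ 2.121×10⁶ m/s.
T = 2πm/(|q|B) = 2π(4.983×10⁻²⁷)/((3.204×10⁻¹⁹)(0.0189)) ≈ 5.170×10⁻⁶ s.
pitch = v∥ T = (2.121×10⁶)(5.170×10⁻⁶) ≈ 11.0 m.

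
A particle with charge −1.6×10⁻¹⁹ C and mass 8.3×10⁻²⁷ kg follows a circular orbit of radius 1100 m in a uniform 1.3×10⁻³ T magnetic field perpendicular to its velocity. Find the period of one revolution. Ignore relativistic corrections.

T ≈ 2.5×10⁻⁴ s

The cyclotron period depends only on m, q, B: T = 2πm/(|q|B).
T = 2π(8.3×10⁻²⁷)/((1.6×10⁻¹⁹)(1.3×10⁻³)) ≈ 2.5×10⁻⁴ s.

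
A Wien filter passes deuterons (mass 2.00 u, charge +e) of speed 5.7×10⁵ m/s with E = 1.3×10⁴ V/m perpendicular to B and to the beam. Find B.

B = 0.023 T

Balance of forces in the selector: qE = qvB ⇒ B = E/v.
B = 1.3×10⁴/5.7×10⁵ = 0.023 T.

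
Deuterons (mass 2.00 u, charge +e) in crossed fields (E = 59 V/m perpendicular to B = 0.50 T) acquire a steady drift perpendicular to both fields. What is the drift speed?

v_d ≈ 120 m/s

In crossed fields the guiding centre drifts at v_d = |E×B|/B² = E/B, independent of charge and mass.
v_d = 59/0.50 = 120 m/s.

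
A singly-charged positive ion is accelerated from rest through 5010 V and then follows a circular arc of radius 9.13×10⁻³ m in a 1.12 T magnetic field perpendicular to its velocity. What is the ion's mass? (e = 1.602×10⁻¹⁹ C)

Combine |q|V = ½mv² and r = mv/(|q|B): eliminate v to get m = qB²r²/(2V).
m = (1.602×10⁻¹⁹)(1.12)²(9.13×10⁻³)²/(2·5010) ≈ 1.67×10⁻²⁷ kg.

m ≈ 1.67×10⁻²⁷ kg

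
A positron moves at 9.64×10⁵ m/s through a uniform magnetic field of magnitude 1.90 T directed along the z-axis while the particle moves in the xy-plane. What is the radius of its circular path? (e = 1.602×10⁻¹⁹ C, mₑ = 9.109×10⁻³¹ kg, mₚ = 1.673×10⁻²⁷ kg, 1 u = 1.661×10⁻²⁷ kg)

r ≈ 2.88×10⁻⁶ m

The magnetic force provides the centripetal force: |q|vB = mv²/r.
r = mv/(|q|B) = (9.109×10⁻³¹)(9.64×10⁵)/((1.602×10⁻¹⁹)(1.90)) ≈ 2.88×10⁻⁶ m.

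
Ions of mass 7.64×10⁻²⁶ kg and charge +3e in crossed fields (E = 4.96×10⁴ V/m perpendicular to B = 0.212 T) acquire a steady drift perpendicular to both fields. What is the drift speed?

In crossed fields the guiding centre drifts at v_d = |E×B|/B² = E/B, independent of charge and mass.
v_d = 4.96×10⁴/0.212 = 2.34×10⁵ m/s.

v_d ≈ 2.34×10⁵ m/s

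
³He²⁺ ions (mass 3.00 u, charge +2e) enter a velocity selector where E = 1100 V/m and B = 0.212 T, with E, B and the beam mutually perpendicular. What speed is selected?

v = 5190 m/s

Straight-line motion ⇒ electric and magnetic forces cancel, so E = vB.
v = E/B = 1100/0.212 = 5190 m/s.
The result is independent of the particle's charge and mass.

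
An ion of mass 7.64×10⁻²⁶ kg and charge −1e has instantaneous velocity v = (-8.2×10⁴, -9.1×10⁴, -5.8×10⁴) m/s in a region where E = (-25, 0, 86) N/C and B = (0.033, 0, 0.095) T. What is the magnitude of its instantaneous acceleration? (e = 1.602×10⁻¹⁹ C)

v×B = (-8640, 5880, 3000) N/C.
E + v×B = (-8670, 5880, 3090) N/C.
F = q(E + v×B) = (−1.602×10⁻¹⁹ C)·(-8670, 5880, 3090) = (1.39×10⁻¹⁵, -9.41×10⁻¹⁶, -4.95×10⁻¹⁶) N.
|a| = |F|/m = 1.749×10⁻¹⁵/7.64×10⁻²⁶ ≈ 2.29×10¹⁰ m/s².

|a| ≈ 2.29×10¹⁰ m/s²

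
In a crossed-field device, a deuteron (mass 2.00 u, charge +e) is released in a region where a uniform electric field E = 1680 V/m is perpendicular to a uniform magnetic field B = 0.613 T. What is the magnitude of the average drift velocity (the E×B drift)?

In crossed fields the guiding centre drifts at v_d = |E×B|/B² = E/B, independent of charge and mass.
v_d = 1680/0.613 = 2740 m/s.

v_d ≈ 2740 m/s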